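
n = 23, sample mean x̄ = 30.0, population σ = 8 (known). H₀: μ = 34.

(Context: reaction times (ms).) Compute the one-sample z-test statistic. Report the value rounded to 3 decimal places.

test statistic = -2.398

SE = σ/√n = 8/√23 = 1.6681
z = (x̄−μ₀)/SE = (30.0−34)/1.6681 = -2.3979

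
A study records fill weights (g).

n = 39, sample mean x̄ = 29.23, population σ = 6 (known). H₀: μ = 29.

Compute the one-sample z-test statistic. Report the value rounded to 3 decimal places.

test statistic = 0.239

SE = σ/√n = 6/√39 = 0.9608
z = (x̄−μ₀)/SE = (29.23−29)/0.9608 = 0.2394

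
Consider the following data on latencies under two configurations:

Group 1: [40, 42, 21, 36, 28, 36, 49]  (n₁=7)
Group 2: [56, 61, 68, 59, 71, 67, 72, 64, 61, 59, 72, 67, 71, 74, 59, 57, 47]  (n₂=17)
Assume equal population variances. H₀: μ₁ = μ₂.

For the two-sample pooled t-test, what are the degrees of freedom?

df = n₁ + n₂ − 2 = 7 + 17 − 2 = 22

degrees of freedom = 22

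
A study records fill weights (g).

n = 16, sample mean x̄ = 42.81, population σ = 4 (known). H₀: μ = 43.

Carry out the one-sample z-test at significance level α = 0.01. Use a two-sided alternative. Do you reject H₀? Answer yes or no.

reject H₀: no

SE = σ/√n = 4/√16 = 1.0000
z = (x̄−μ₀)/SE = (42.81−43)/1.0000 = -0.1900
p-value (two-sided) = 0.84931
At α=0.01: p ≥ α → fail to reject H₀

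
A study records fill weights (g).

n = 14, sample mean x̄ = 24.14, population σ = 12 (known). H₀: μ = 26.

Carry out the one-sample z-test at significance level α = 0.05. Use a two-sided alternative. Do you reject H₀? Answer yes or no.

reject H₀: no

SE = σ/√n = 12/√14 = 3.2071
z = (x̄−μ₀)/SE = (24.14−26)/3.2071 = -0.5800
p-value (two-sided) = 0.56194
At α=0.05: p ≥ α → fail to reject H₀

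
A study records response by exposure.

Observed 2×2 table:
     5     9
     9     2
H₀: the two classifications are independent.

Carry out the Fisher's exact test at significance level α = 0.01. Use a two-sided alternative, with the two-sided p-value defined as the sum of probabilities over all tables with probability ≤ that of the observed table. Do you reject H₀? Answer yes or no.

reject H₀: no

Margins: r₁=14, r₂=11, c₁=14, c₂=11, n=25
p_obs = C(14,5)·C(11,9)/C(25,14); sum pmf over tables with pmf ≤ p_obs
p-value (two-sided) = 0.04189
At α=0.01: p ≥ α → fail to reject H₀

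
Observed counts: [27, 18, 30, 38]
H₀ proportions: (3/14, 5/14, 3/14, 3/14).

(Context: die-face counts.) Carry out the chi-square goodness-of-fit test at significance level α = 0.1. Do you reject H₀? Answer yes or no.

reject H₀: yes

n = 113; E_i = n·p_i = [24.21, 40.36, 24.21, 24.21]
χ² = (27−24.21)²/24.21 + (18−40.36)²/40.36 + (30−24.21)²/24.21 + (38−24.21)²/24.21 = 21.9369
df = 3
p-value (upper-tail) = 0.00007
At α=0.1: p < α → reject H₀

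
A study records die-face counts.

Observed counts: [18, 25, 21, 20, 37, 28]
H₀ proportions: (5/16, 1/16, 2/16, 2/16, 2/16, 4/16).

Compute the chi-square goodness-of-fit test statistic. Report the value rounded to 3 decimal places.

n = 149; E_i = n·p_i = [46.56, 9.31, 18.62, 18.62, 18.62, 37.25]
χ² = (18−46.56)²/46.56 + (25−9.31)²/9.31 + (21−18.62)²/18.62 + (20−18.62)²/18.62 + (37−18.62)²/18.62 + (28−37.25)²/37.25 = 64.7772
df = 5

test statistic = 64.777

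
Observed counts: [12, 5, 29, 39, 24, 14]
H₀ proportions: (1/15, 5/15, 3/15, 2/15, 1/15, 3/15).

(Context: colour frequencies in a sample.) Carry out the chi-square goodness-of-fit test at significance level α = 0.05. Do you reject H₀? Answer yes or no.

n = 123; E_i = n·p_i = [8.20, 41.00, 24.60, 16.40, 8.20, 24.60]
χ² = (12−8.20)²/8.20 + (5−41.00)²/41.00 + (29−24.60)²/24.60 + (39−16.40)²/16.40 + (24−8.20)²/8.20 + (14−24.60)²/24.60 = 100.3130
df = 5
p-value (upper-tail) = 0.00000
At α=0.05: p < α → reject H₀

reject H₀: yes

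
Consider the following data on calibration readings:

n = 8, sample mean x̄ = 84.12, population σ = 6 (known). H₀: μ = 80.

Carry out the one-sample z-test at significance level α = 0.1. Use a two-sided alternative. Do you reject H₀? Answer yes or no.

reject H₀: yes

SE = σ/√n = 6/√8 = 2.1213
z = (x̄−μ₀)/SE = (84.12−80)/2.1213 = 1.9422
p-value (two-sided) = 0.05211
At α=0.1: p < α → reject H₀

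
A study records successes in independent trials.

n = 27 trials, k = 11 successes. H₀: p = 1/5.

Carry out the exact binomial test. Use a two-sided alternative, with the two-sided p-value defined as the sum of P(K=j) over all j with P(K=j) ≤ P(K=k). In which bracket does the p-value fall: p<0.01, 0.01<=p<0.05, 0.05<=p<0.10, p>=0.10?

Exact binomial: n=27, k=11, p₀=1/5=0.2000
P(X=j) = C(n,j)·p₀^j·(1−p₀)^(n−j); p = Σ P(X=j) over j with P(X=j) ≤ P(X=11)
p-value (two-sided) = 0.01339
→ bracket: 0.01<=p<0.05

p-value bracket: 0.01<=p<0.05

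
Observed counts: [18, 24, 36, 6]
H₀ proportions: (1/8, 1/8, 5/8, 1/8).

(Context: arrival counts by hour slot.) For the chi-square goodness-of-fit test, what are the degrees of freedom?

df = k − 1 = 4 − 1 = 3

degrees of freedom = 3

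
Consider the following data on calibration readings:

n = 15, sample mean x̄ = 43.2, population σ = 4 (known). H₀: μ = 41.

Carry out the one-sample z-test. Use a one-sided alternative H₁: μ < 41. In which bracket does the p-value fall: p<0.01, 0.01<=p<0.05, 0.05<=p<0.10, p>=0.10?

p-value bracket: p>=0.10

SE = σ/√n = 4/√15 = 1.0328
z = (x̄−μ₀)/SE = (43.2−41)/1.0328 = 2.1301
p-value (one-sided, H₁ less) = 0.98342
→ bracket: p>=0.10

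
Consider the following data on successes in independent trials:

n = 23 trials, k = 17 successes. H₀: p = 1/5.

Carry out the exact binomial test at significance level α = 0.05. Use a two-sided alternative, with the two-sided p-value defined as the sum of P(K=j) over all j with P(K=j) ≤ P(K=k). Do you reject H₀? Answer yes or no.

reject H₀: yes

Exact binomial: n=23, k=17, p₀=1/5=0.2000
P(X=j) = C(n,j)·p₀^j·(1−p₀)^(n−j); p = Σ P(X=j) over j with P(X=j) ≤ P(X=17)
p-value (two-sided) = 0.00000
At α=0.05: p < α → reject H₀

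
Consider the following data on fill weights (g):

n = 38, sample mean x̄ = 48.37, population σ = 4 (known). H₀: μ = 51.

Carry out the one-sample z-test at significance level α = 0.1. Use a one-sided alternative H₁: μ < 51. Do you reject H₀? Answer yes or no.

reject H₀: yes

SE = σ/√n = 4/√38 = 0.6489
z = (x̄−μ₀)/SE = (48.37−51)/0.6489 = -4.0531
p-value (one-sided, H₁ less) = 0.00003
At α=0.1: p < α → reject H₀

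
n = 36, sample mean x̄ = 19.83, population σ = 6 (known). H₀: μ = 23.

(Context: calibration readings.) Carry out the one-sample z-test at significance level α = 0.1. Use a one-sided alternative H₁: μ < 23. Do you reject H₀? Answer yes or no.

SE = σ/√n = 6/√36 = 1.0000
z = (x̄−μ₀)/SE = (19.83−23)/1.0000 = -3.1700
p-value (one-sided, H₁ less) = 0.00076
At α=0.1: p < α → reject H₀

reject H₀: yes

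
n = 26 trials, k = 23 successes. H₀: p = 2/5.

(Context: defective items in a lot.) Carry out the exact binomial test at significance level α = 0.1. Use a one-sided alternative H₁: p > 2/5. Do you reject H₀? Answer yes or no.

Exact binomial: n=26, k=23, p₀=2/5=0.4000
P(X≥23) from Σ C(n,i)·p₀^i·(1−p₀)^(n−i)
p-value (one-sided, H₁ greater) = 0.00000
At α=0.1: p < α → reject H₀

reject H₀: yes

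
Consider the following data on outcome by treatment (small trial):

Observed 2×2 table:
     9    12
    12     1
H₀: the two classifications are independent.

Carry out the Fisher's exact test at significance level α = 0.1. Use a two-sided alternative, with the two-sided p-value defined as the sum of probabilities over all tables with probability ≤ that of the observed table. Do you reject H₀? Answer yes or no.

Margins: r₁=21, r₂=13, c₁=21, c₂=13, n=34
p_obs = C(21,9)·C(13,12)/C(34,21); sum pmf over tables with pmf ≤ p_obs
p-value (two-sided) = 0.00476
At α=0.1: p < α → reject H₀

reject H₀: yes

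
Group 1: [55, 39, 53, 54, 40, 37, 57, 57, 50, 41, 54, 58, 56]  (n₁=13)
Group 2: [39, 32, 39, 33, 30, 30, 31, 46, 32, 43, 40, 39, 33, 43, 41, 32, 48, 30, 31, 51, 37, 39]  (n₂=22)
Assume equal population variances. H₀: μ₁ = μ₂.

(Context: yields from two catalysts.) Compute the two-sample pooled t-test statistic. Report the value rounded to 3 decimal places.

test statistic = 5.324

x̄₁=50.077, s₁=7.826, n₁=13
x̄₂=37.227, s₂=6.309, n₂=22
s_p² = [12·7.826² + 21·6.309²]/33 = 47.5996
SE = √(s_p²·(1/13+1/22)) = 2.4135
t = (50.077−37.227)/2.4135 = 5.3240
df = 33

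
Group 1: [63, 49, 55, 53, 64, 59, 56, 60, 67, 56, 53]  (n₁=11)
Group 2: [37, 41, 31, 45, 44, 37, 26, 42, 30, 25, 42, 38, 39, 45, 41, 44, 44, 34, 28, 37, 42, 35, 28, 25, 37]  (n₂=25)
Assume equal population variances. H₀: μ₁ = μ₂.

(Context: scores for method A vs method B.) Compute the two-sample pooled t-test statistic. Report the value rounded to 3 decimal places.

test statistic = 9.240

x̄₁=57.727, s₁=5.424, n₁=11
x̄₂=36.680, s₂=6.625, n₂=25
s_p² = [10·5.424² + 24·6.625²]/34 = 39.6359
SE = √(s_p²·(1/11+1/25)) = 2.2779
t = (57.727−36.680)/2.2779 = 9.2399
df = 34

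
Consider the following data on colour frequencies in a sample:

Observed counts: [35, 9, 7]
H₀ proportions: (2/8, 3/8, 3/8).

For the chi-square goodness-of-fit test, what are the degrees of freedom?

df = k − 1 = 3 − 1 = 2

degrees of freedom = 2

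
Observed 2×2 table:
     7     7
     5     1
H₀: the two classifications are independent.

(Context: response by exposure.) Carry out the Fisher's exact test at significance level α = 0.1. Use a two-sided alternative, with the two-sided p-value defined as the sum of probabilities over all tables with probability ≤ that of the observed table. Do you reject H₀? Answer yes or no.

reject H₀: no

Margins: r₁=14, r₂=6, c₁=12, c₂=8, n=20
p_obs = C(14,7)·C(6,5)/C(20,12); sum pmf over tables with pmf ≤ p_obs
p-value (two-sided) = 0.32456
At α=0.1: p ≥ α → fail to reject H₀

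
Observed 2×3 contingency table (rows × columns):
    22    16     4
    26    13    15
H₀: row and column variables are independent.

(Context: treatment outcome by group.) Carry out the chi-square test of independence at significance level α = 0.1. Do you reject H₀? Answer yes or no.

reject H₀: yes

Row totals [42, 54], col totals [48, 29, 19], n=96
χ² = (22−21.00)²/21.00 + (16−12.69)²/12.69 + (4−8.31)²/8.31 + (26−27.00)²/27.00 + (13−16.31)²/16.31 + (15−10.69)²/10.69 = 5.5996
df = 2
p-value (upper-tail) = 0.06082
At α=0.1: p < α → reject H₀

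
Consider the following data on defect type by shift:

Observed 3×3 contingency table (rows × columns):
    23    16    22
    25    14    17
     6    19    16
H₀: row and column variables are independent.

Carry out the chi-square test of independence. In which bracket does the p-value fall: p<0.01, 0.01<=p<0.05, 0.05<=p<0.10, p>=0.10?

Row totals [61, 56, 41], col totals [54, 49, 55], n=158
χ² = (23−20.85)²/20.85 + (16−18.92)²/18.92 + (22−21.23)²/21.23 + (25−19.14)²/19.14 + (14−17.37)²/17.37 + (17−19.49)²/19.49 + (6−14.01)²/14.01 + (19−12.72)²/12.72 + (16−14.27)²/14.27 = 11.3636
df = 4
p-value (upper-tail) = 0.02277
→ bracket: 0.01<=p<0.05

p-value bracket: 0.01<=p<0.05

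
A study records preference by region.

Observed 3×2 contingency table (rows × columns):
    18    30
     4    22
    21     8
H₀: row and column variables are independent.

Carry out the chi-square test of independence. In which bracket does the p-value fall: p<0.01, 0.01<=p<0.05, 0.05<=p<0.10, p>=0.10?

Row totals [48, 26, 29], col totals [43, 60], n=103
χ² = (18−20.04)²/20.04 + (30−27.96)²/27.96 + (4−10.85)²/10.85 + (22−15.15)²/15.15 + (21−12.11)²/12.11 + (8−16.89)²/16.89 = 19.0009
df = 2
p-value (upper-tail) = 0.00007
→ bracket: p<0.01

p-value bracket: p<0.01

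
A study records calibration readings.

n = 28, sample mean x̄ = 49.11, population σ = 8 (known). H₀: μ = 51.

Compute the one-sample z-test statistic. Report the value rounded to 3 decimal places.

test statistic = -1.250

SE = σ/√n = 8/√28 = 1.5119
z = (x̄−μ₀)/SE = (49.11−51)/1.5119 = -1.2501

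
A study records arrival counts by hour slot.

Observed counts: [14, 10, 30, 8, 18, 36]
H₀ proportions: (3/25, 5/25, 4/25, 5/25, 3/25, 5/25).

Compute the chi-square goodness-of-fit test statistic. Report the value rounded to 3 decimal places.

n = 116; E_i = n·p_i = [13.92, 23.20, 18.56, 23.20, 13.92, 23.20]
χ² = (14−13.92)²/13.92 + (10−23.20)²/23.20 + (30−18.56)²/18.56 + (8−23.20)²/23.20 + (18−13.92)²/13.92 + (36−23.20)²/23.20 = 32.7787
df = 5

test statistic = 32.779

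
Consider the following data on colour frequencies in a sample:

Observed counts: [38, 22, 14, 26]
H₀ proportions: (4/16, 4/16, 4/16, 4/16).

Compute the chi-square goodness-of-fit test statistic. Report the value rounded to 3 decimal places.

test statistic = 12.000

n = 100; E_i = n·p_i = [25.00, 25.00, 25.00, 25.00]
χ² = (38−25.00)²/25.00 + (22−25.00)²/25.00 + (14−25.00)²/25.00 + (26−25.00)²/25.00 = 12.0000
df = 3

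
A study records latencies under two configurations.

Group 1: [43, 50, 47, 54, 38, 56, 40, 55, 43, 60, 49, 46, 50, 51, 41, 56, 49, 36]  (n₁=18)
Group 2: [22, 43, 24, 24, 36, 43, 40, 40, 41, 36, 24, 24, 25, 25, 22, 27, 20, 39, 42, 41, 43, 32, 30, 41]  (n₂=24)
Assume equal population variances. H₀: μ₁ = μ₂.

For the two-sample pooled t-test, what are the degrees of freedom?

degrees of freedom = 40

df = n₁ + n₂ − 2 = 18 + 24 − 2 = 40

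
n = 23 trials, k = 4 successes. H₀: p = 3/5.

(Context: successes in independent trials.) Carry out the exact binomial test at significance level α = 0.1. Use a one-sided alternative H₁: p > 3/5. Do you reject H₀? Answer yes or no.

Exact binomial: n=23, k=4, p₀=3/5=0.6000
P(X≥4) from Σ C(n,i)·p₀^i·(1−p₀)^(n−i)
p-value (one-sided, H₁ greater) = 1.00000
At α=0.1: p ≥ α → fail to reject H₀

reject H₀: no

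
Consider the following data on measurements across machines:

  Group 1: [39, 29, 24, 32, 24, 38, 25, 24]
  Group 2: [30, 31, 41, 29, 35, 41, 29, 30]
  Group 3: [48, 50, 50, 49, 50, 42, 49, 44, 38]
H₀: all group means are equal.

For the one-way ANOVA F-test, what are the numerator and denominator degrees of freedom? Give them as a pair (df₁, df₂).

degrees of freedom = [2, 22]

k = 3 groups, N = 25 total
df = (k−1, N−k) = (3−1, 25−3) = (2, 22)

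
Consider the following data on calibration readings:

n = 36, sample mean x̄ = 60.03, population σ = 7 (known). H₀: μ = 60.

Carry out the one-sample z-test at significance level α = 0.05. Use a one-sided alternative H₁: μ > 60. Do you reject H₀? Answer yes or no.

SE = σ/√n = 7/√36 = 1.1667
z = (x̄−μ₀)/SE = (60.03−60)/1.1667 = 0.0257
p-value (one-sided, H₁ greater) = 0.48974
At α=0.05: p ≥ α → fail to reject H₀

reject H₀: no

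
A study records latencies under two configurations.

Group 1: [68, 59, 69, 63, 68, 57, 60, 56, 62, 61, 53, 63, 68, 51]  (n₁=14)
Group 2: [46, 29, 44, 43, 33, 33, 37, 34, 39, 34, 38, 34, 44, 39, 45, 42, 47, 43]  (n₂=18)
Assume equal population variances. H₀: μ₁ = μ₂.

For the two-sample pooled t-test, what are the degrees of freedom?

degrees of freedom = 30

df = n₁ + n₂ − 2 = 14 + 18 − 2 = 30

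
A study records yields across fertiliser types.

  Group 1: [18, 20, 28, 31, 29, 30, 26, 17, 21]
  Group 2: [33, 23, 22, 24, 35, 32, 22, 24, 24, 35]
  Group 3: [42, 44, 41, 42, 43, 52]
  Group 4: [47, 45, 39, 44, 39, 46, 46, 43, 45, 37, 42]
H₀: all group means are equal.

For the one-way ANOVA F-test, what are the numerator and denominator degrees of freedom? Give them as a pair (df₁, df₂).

degrees of freedom = [3, 32]

k = 4 groups, N = 36 total
df = (k−1, N−k) = (4−1, 36−4) = (3, 32)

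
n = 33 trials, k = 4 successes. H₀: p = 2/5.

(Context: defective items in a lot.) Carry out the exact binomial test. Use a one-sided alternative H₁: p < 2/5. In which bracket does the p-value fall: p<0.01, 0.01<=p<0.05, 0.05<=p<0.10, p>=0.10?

p-value bracket: p<0.01

Exact binomial: n=33, k=4, p₀=2/5=0.4000
P(X≤4) from Σ C(n,i)·p₀^i·(1−p₀)^(n−i)
p-value (one-sided, H₁ less) = 0.00048
→ bracket: p<0.01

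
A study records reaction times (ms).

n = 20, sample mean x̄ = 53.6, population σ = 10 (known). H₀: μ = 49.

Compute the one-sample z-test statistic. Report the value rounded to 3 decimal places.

test statistic = 2.057

SE = σ/√n = 10/√20 = 2.2361
z = (x̄−μ₀)/SE = (53.6−49)/2.2361 = 2.0572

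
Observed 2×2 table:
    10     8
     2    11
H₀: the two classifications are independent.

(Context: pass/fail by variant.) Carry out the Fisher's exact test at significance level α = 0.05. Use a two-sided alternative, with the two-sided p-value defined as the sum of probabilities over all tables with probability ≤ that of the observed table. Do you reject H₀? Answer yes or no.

reject H₀: yes

Margins: r₁=18, r₂=13, c₁=12, c₂=19, n=31
p_obs = C(18,10)·C(13,2)/C(31,12); sum pmf over tables with pmf ≤ p_obs
p-value (two-sided) = 0.03170
At α=0.05: p < α → reject H₀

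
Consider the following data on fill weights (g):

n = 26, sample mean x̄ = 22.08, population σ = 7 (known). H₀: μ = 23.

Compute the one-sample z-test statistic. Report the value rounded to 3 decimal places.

SE = σ/√n = 7/√26 = 1.3728
z = (x̄−μ₀)/SE = (22.08−23)/1.3728 = -0.6702

test statistic = -0.670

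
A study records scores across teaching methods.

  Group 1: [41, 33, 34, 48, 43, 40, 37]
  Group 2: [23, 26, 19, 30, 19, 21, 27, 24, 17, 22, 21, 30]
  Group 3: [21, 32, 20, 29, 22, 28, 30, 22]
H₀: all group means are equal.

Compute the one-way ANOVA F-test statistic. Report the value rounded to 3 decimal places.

test statistic = 28.386

Group means [39.43, 23.25, 25.50], grand mean 28.111
SSB = Σnᵢ(x̄ᵢ−x̄)² = 1234.702; SSW = ΣΣ(x−x̄ᵢ)² = 521.964
MSB = 1234.702/2 = 617.3512; MSW = 521.964/24 = 21.7485
F = MSB/MSW = 28.3859
df = (2, 24)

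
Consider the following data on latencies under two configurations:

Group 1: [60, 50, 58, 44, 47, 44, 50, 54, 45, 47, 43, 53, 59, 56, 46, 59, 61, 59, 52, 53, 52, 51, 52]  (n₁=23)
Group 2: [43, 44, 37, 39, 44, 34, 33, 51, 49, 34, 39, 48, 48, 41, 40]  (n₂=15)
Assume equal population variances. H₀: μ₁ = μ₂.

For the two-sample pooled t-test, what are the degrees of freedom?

df = n₁ + n₂ − 2 = 23 + 15 − 2 = 36

degrees of freedom = 36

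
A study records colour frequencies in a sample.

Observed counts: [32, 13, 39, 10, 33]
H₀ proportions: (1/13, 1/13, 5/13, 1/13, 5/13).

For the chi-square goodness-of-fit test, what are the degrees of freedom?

degrees of freedom = 4

df = k − 1 = 5 − 1 = 4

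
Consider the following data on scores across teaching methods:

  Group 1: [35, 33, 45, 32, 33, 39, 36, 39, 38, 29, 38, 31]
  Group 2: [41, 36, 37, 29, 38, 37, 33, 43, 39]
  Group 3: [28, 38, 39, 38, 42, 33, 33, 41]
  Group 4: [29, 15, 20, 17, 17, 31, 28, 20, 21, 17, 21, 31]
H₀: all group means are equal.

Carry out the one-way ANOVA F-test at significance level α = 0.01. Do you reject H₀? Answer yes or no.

Group means [35.67, 37.00, 36.50, 22.25], grand mean 32.195
SSB = Σnᵢ(x̄ᵢ−x̄)² = 1687.522; SSW = ΣΣ(x−x̄ᵢ)² = 890.917
MSB = 1687.522/3 = 562.5075; MSW = 890.917/37 = 24.0788
F = MSB/MSW = 23.3611
df = (3, 37)
p-value (upper-tail) = 0.00000
At α=0.01: p < α → reject H₀

reject H₀: yes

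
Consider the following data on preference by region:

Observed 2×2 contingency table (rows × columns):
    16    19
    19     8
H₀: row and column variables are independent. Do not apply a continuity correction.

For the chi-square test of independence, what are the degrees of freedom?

df = (r−1)(c−1) = (2−1)·(2−1) = 1

degrees of freedom = 1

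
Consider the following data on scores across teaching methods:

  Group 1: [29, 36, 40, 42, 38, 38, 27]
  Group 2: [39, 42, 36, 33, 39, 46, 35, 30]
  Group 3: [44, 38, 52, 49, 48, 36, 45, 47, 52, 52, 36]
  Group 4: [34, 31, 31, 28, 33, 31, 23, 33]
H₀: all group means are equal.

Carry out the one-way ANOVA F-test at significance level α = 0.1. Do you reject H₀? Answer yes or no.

Group means [35.71, 37.50, 45.36, 30.50], grand mean 38.029
SSB = Σnᵢ(x̄ᵢ−x̄)² = 1084.997; SSW = ΣΣ(x−x̄ᵢ)² = 845.974
MSB = 1084.997/3 = 361.6655; MSW = 845.974/30 = 28.1991
F = MSB/MSW = 12.8254
df = (3, 30)
p-value (upper-tail) = 0.00001
At α=0.1: p < α → reject H₀

reject H₀: yes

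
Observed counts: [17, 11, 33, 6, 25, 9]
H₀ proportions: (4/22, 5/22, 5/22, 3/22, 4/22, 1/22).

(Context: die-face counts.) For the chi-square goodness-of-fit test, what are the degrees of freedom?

df = k − 1 = 6 − 1 = 5

degrees of freedom = 5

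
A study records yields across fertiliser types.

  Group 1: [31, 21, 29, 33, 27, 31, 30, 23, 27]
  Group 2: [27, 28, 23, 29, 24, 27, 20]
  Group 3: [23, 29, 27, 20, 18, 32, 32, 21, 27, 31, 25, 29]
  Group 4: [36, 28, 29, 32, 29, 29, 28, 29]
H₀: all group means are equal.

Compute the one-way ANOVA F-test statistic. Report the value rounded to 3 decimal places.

Group means [28.00, 25.43, 26.17, 30.00], grand mean 27.333
SSB = Σnᵢ(x̄ᵢ−x̄)² = 102.619; SSW = ΣΣ(x−x̄ᵢ)² = 489.381
MSB = 102.619/3 = 34.2063; MSW = 489.381/32 = 15.2932
F = MSB/MSW = 2.2367
df = (3, 32)

test statistic = 2.237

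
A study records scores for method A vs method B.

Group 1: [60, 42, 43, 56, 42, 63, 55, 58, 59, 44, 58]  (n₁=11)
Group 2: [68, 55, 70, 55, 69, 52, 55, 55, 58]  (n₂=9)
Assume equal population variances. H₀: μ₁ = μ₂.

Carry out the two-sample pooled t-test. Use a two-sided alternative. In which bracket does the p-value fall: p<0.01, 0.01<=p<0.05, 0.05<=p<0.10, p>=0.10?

x̄₁=52.727, s₁=8.186, n₁=11
x̄₂=59.667, s₂=7.176, n₂=9
s_p² = [10·8.186² + 8·7.176²]/18 = 60.1212
SE = √(s_p²·(1/11+1/9)) = 3.4851
t = (52.727−59.667)/3.4851 = -1.9912
df = 18
p-value (two-sided) = 0.06186
→ bracket: 0.05<=p<0.10

p-value bracket: 0.05<=p<0.10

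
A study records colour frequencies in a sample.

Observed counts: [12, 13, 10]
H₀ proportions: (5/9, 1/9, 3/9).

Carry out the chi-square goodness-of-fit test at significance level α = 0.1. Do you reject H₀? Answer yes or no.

n = 35; E_i = n·p_i = [19.44, 3.89, 11.67]
χ² = (12−19.44)²/19.44 + (13−3.89)²/3.89 + (10−11.67)²/11.67 = 24.4343
df = 2
p-value (upper-tail) = 0.00000
At α=0.1: p < α → reject H₀

reject H₀: yes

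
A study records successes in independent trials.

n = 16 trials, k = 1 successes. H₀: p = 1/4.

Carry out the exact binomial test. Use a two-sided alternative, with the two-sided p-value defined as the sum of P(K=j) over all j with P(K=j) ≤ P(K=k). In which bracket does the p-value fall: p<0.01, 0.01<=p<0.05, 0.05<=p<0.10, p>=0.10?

p-value bracket: p>=0.10

Exact binomial: n=16, k=1, p₀=1/4=0.2500
P(X=j) = C(n,j)·p₀^j·(1−p₀)^(n−j); p = Σ P(X=j) over j with P(X=j) ≤ P(X=1)
p-value (two-sided) = 0.14303
→ bracket: p>=0.10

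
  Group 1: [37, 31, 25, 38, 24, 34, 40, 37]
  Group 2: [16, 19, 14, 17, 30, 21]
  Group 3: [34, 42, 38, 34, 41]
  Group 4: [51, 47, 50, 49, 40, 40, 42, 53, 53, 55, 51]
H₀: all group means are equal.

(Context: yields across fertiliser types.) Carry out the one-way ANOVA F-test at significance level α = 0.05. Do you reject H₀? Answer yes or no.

reject H₀: yes

Group means [33.25, 19.50, 37.80, 48.27], grand mean 36.767
SSB = Σnᵢ(x̄ᵢ−x̄)² = 3349.385; SSW = ΣΣ(x−x̄ᵢ)² = 759.982
MSB = 3349.385/3 = 1116.4616; MSW = 759.982/26 = 29.2301
F = MSB/MSW = 38.1957
df = (3, 26)
p-value (upper-tail) = 0.00000
At α=0.05: p < α → reject H₀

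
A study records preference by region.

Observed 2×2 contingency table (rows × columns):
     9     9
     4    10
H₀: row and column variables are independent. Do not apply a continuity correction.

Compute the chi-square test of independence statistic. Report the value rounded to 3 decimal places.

test statistic = 1.499

Row totals [18, 14], col totals [13, 19], n=32
χ² = (9−7.31)²/7.31 + (9−10.69)²/10.69 + (4−5.69)²/5.69 + (10−8.31)²/8.31 = 1.4991
df = 1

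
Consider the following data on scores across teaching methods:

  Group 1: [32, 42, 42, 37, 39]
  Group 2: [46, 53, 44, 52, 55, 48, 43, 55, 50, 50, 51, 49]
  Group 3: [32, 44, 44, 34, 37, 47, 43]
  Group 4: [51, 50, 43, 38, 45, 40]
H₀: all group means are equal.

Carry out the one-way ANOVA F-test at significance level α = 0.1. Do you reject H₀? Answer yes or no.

reject H₀: yes

Group means [38.40, 49.67, 40.14, 44.50], grand mean 44.533
SSB = Σnᵢ(x̄ᵢ−x̄)² = 639.243; SSW = ΣΣ(x−x̄ᵢ)² = 574.224
MSB = 639.243/3 = 213.0810; MSW = 574.224/26 = 22.0855
F = MSB/MSW = 9.6480
df = (3, 26)
p-value (upper-tail) = 0.00019
At α=0.1: p < α → reject H₀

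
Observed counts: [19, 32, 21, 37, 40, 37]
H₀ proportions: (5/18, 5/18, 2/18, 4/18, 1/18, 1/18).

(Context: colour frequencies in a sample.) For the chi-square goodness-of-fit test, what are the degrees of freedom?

degrees of freedom = 5

df = k − 1 = 6 − 1 = 5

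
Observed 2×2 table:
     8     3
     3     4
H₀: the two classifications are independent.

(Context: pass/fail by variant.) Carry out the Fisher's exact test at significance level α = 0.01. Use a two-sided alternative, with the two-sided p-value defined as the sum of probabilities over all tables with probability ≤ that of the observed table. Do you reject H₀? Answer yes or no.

reject H₀: no

Margins: r₁=11, r₂=7, c₁=11, c₂=7, n=18
p_obs = C(11,8)·C(7,3)/C(18,11); sum pmf over tables with pmf ≤ p_obs
p-value (two-sided) = 0.33220
At α=0.01: p ≥ α → fail to reject H₀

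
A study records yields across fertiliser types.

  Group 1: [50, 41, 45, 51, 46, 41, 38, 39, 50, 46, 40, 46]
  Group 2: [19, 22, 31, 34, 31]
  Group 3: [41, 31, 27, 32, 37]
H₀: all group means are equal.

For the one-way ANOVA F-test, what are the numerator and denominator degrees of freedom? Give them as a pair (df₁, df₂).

degrees of freedom = [2, 19]

k = 3 groups, N = 22 total
df = (k−1, N−k) = (3−1, 22−3) = (2, 19)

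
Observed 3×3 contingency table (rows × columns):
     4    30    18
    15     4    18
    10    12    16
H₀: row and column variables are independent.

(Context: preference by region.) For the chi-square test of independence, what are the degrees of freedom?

df = (r−1)(c−1) = (3−1)·(3−1) = 4

degrees of freedom = 4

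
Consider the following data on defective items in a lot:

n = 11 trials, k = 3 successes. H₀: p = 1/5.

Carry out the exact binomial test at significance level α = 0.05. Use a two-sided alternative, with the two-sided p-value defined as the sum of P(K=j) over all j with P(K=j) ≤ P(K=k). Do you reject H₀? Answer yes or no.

Exact binomial: n=11, k=3, p₀=1/5=0.2000
P(X=j) = C(n,j)·p₀^j·(1−p₀)^(n−j); p = Σ P(X=j) over j with P(X=j) ≤ P(X=3)
p-value (two-sided) = 0.46850
At α=0.05: p ≥ α → fail to reject H₀

reject H₀: no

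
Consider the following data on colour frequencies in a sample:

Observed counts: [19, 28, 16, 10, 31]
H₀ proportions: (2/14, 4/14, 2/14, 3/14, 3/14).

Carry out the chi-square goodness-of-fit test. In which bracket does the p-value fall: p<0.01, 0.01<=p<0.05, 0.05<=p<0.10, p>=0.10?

p-value bracket: 0.01<=p<0.05

n = 104; E_i = n·p_i = [14.86, 29.71, 14.86, 22.29, 22.29]
χ² = (19−14.86)²/14.86 + (28−29.71)²/29.71 + (16−14.86)²/14.86 + (10−22.29)²/22.29 + (31−22.29)²/22.29 = 11.5224
df = 4
p-value (upper-tail) = 0.02128
→ bracket: 0.01<=p<0.05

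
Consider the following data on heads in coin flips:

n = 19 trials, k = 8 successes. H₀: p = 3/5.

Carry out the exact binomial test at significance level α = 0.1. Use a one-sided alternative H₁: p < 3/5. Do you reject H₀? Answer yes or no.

Exact binomial: n=19, k=8, p₀=3/5=0.6000
P(X≤8) from Σ C(n,i)·p₀^i·(1−p₀)^(n−i)
p-value (one-sided, H₁ less) = 0.08847
At α=0.1: p < α → reject H₀

reject H₀: yes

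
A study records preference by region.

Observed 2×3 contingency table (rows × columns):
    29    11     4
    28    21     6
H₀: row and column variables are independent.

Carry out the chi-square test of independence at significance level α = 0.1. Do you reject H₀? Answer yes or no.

Row totals [44, 55], col totals [57, 32, 10], n=99
χ² = (29−25.33)²/25.33 + (11−14.22)²/14.22 + (4−4.44)²/4.44 + (28−31.67)²/31.67 + (21−17.78)²/17.78 + (6−5.56)²/5.56 = 2.3493
df = 2
p-value (upper-tail) = 0.30892
At α=0.1: p ≥ α → fail to reject H₀

reject H₀: no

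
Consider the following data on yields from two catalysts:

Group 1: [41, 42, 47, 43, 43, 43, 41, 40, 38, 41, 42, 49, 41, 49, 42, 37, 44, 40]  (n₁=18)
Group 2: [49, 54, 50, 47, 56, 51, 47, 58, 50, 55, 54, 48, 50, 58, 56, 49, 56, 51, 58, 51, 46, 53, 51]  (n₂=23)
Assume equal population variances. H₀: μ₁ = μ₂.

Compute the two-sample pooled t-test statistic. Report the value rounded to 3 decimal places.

x̄₁=42.389, s₁=3.256, n₁=18
x̄₂=52.087, s₂=3.753, n₂=23
s_p² = [17·3.256² + 22·3.753²]/39 = 12.5668
SE = √(s_p²·(1/18+1/23)) = 1.1156
t = (42.389−52.087)/1.1156 = -8.6932
df = 39

test statistic = -8.693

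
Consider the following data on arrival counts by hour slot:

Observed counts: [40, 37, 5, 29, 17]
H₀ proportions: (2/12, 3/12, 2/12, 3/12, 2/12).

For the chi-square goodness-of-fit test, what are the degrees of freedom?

degrees of freedom = 4

df = k − 1 = 5 − 1 = 4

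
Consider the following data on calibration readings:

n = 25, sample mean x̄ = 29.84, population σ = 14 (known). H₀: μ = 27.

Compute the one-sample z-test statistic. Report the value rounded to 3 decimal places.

SE = σ/√n = 14/√25 = 2.8000
z = (x̄−μ₀)/SE = (29.84−27)/2.8000 = 1.0143

test statistic = 1.014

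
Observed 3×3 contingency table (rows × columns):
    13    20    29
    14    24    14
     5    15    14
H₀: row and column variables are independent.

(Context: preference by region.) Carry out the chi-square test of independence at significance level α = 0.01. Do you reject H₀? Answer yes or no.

reject H₀: no

Row totals [62, 52, 34], col totals [32, 59, 57], n=148
χ² = (13−13.41)²/13.41 + (20−24.72)²/24.72 + (29−23.88)²/23.88 + (14−11.24)²/11.24 + (24−20.73)²/20.73 + (14−20.03)²/20.03 + (5−7.35)²/7.35 + (15−13.55)²/13.55 + (14−13.09)²/13.09 = 5.9853
df = 4
p-value (upper-tail) = 0.20025
At α=0.01: p ≥ α → fail to reject H₀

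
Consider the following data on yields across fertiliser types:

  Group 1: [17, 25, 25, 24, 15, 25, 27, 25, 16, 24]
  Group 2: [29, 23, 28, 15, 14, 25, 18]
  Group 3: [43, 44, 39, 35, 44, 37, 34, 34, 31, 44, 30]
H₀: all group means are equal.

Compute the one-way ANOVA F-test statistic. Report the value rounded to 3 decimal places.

Group means [22.30, 21.71, 37.73], grand mean 28.214
SSB = Σnᵢ(x̄ᵢ−x̄)² = 1641.004; SSW = ΣΣ(x−x̄ᵢ)² = 689.710
MSB = 1641.004/2 = 820.5019; MSW = 689.710/25 = 27.5884
F = MSB/MSW = 29.7408
df = (2, 25)

test statistic = 29.741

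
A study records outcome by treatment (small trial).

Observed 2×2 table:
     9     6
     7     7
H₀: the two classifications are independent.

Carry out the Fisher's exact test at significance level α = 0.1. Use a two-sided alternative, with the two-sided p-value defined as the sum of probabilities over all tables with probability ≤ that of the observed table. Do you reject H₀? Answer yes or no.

reject H₀: no

Margins: r₁=15, r₂=14, c₁=16, c₂=13, n=29
p_obs = C(15,9)·C(14,7)/C(29,16); sum pmf over tables with pmf ≤ p_obs
p-value (two-sided) = 0.71525
At α=0.1: p ≥ α → fail to reject H₀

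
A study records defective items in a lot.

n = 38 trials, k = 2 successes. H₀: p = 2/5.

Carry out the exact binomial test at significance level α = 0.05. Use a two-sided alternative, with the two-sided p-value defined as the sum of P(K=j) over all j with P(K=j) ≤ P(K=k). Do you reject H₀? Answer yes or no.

reject H₀: yes

Exact binomial: n=38, k=2, p₀=2/5=0.4000
P(X=j) = C(n,j)·p₀^j·(1−p₀)^(n−j); p = Σ P(X=j) over j with P(X=j) ≤ P(X=2)
p-value (two-sided) = 0.00000
At α=0.05: p < α → reject H₀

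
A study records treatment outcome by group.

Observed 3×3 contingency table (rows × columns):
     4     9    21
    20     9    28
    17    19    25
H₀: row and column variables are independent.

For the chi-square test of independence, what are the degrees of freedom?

degrees of freedom = 4

df = (r−1)(c−1) = (3−1)·(3−1) = 4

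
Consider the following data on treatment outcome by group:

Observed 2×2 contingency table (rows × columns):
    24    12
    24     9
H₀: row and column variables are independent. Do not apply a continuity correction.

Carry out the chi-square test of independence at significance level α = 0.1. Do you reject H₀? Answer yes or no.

reject H₀: no

Row totals [36, 33], col totals [48, 21], n=69
χ² = (24−25.04)²/25.04 + (12−10.96)²/10.96 + (24−22.96)²/22.96 + (9−10.04)²/10.04 = 0.2987
df = 1
p-value (upper-tail) = 0.58470
At α=0.1: p ≥ α → fail to reject H₀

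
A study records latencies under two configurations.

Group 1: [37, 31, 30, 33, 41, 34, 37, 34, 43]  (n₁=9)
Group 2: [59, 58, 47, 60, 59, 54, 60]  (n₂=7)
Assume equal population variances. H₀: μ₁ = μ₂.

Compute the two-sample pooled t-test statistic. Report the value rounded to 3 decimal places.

test statistic = -9.263

x̄₁=35.556, s₁=4.362, n₁=9
x̄₂=56.714, s₂=4.751, n₂=7
s_p² = [8·4.362² + 6·4.751²]/14 = 20.5465
SE = √(s_p²·(1/9+1/7)) = 2.2843
t = (35.556−56.714)/2.2843 = -9.2626
df = 14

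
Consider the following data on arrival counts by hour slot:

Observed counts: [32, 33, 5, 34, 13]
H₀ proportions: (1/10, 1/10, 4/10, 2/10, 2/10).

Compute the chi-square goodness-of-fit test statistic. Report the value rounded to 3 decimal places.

test statistic = 120.756

n = 117; E_i = n·p_i = [11.70, 11.70, 46.80, 23.40, 23.40]
χ² = (32−11.70)²/11.70 + (33−11.70)²/11.70 + (5−46.80)²/46.80 + (34−23.40)²/23.40 + (13−23.40)²/23.40 = 120.7564
df = 4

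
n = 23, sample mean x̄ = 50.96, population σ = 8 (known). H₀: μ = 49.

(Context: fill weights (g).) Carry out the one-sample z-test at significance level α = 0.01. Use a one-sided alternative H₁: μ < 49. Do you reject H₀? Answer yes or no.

SE = σ/√n = 8/√23 = 1.6681
z = (x̄−μ₀)/SE = (50.96−49)/1.6681 = 1.1750
p-value (one-sided, H₁ less) = 0.88000
At α=0.01: p ≥ α → fail to reject H₀

reject H₀: no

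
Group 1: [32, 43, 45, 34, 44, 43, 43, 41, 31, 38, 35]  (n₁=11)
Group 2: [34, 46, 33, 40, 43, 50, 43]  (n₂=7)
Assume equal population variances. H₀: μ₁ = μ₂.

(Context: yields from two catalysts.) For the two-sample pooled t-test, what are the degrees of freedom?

degrees of freedom = 16

df = n₁ + n₂ − 2 = 11 + 7 − 2 = 16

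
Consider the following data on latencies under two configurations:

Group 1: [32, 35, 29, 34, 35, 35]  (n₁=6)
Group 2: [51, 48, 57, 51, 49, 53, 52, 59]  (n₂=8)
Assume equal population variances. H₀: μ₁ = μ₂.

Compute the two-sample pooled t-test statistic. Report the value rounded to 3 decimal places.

test statistic = -10.810

x̄₁=33.333, s₁=2.422, n₁=6
x̄₂=52.500, s₂=3.780, n₂=8
s_p² = [5·2.422² + 7·3.780²]/12 = 10.7778
SE = √(s_p²·(1/6+1/8)) = 1.7730
t = (33.333−52.500)/1.7730 = -10.8103
df = 12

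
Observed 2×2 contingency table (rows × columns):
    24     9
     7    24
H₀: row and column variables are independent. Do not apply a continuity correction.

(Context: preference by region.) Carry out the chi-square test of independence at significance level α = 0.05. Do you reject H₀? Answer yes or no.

Row totals [33, 31], col totals [31, 33], n=64
χ² = (24−15.98)²/15.98 + (9−17.02)²/17.02 + (7−15.02)²/15.02 + (24−15.98)²/15.98 = 16.0940
df = 1
p-value (upper-tail) = 0.00006
At α=0.05: p < α → reject H₀

reject H₀: yes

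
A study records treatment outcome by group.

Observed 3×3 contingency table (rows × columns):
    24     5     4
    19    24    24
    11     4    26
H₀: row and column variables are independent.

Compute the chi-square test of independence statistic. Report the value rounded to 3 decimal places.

Row totals [33, 67, 41], col totals [54, 33, 54], n=141
χ² = (24−12.64)²/12.64 + (5−7.72)²/7.72 + (4−12.64)²/12.64 + (19−25.66)²/25.66 + (24−15.68)²/15.68 + (24−25.66)²/25.66 + (11−15.70)²/15.70 + (4−9.60)²/9.60 + (26−15.70)²/15.70 = 34.7528
df = 4

test statistic = 34.753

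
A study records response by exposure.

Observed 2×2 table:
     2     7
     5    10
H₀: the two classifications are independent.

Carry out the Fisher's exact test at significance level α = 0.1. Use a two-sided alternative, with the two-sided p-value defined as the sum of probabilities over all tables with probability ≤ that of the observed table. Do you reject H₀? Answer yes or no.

Margins: r₁=9, r₂=15, c₁=7, c₂=17, n=24
p_obs = C(9,2)·C(15,5)/C(24,7); sum pmf over tables with pmf ≤ p_obs
p-value (two-sided) = 0.66871
At α=0.1: p ≥ α → fail to reject H₀

reject H₀: no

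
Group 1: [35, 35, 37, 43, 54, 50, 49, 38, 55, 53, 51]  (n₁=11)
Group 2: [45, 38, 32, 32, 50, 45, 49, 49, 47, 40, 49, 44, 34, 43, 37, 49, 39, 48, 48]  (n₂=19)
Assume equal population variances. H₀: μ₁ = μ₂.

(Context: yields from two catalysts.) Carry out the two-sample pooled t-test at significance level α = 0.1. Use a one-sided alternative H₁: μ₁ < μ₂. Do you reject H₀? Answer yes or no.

x̄₁=45.455, s₁=7.980, n₁=11
x̄₂=43.053, s₂=6.133, n₂=19
s_p² = [10·7.980² + 18·6.133²]/28 = 46.9170
SE = √(s_p²·(1/11+1/19)) = 2.5951
t = (45.455−43.053)/2.5951 = 0.9256
df = 28
p-value (one-sided, H₁ less) = 0.81871
At α=0.1: p ≥ α → fail to reject H₀

reject H₀: no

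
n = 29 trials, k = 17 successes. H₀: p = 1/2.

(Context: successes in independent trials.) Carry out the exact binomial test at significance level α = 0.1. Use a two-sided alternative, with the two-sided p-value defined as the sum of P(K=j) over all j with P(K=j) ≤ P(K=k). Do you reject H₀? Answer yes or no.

Exact binomial: n=29, k=17, p₀=1/2=0.5000
P(X=j) = C(n,j)·p₀^j·(1−p₀)^(n−j); p = Σ P(X=j) over j with P(X=j) ≤ P(X=17)
p-value (two-sided) = 0.45826
At α=0.1: p ≥ α → fail to reject H₀

reject H₀: no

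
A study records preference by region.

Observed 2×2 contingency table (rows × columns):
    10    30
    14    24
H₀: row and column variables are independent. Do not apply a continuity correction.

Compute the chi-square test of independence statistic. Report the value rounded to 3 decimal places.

test statistic = 1.283

Row totals [40, 38], col totals [24, 54], n=78
χ² = (10−12.31)²/12.31 + (30−27.69)²/27.69 + (14−11.69)²/11.69 + (24−26.31)²/26.31 = 1.2829
df = 1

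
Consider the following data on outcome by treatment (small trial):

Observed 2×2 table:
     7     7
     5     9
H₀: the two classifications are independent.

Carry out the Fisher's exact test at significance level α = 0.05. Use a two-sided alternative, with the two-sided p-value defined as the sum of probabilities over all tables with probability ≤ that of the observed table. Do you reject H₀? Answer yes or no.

reject H₀: no

Margins: r₁=14, r₂=14, c₁=12, c₂=16, n=28
p_obs = C(14,7)·C(14,5)/C(28,12); sum pmf over tables with pmf ≤ p_obs
p-value (two-sided) = 0.70357
At α=0.05: p ≥ α → fail to reject H₀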